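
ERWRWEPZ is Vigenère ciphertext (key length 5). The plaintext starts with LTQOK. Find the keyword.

Subtract each crib letter from the matching ciphertext letter (mod 26):
E(4)−L(11)=-7≡19 → T
R(17)−T(19)=-2≡24 → Y
W(22)−Q(16)=6 → G
R(17)−O(14)=3 → D
W(22)−K(10)=12 → M

TYGDM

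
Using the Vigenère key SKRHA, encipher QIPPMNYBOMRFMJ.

Repeat the key across the message: SKRHASKRHASKRH
Q(16)+S(18): 34≡8 → I
I(8)+K(10): 18 → S
P(15)+R(17): 32≡6 → G
P(15)+H(7): 22 → W
M(12)+A(0): 12 → M
N(13)+S(18): 31≡5 → F
Y(24)+K(10): 34≡8 → I
B(1)+R(17): 18 → S
O(14)+H(7): 21 → V
M(12)+A(0): 12 → M
R(17)+S(18): 35≡9 → J
F(5)+K(10): 15 → P
M(12)+R(17): 29≡3 → D
J(9)+H(7): 16 → Q

ISGWMFISVMJPDQ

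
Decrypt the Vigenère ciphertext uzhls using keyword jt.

Repeat the key across the ciphertext: jtjtj
u(20)−j(9): 11 → l
z(25)−t(19): 6 → g
h(7)−j(9): -2≡24 → y
l(11)−t(19): -8≡18 → s
s(18)−j(9): 9 → j

lgysj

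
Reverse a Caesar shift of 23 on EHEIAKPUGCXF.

E(4): 4−23=-19≡7 → H
H(7): 7−23=-16≡10 → K
E(4): 4−23=-19≡7 → H
I(8): 8−23=-15≡11 → L
A(0): 0−23=-23≡3 → D
K(10): 10−23=-13≡13 → N
P(15): 15−23=-8≡18 → S
U(20): 20−23=-3≡23 → X
G(6): 6−23=-17≡9 → J
C(2): 2−23=-21≡5 → F
X(23): 23−23=0 → A
F(5): 5−23=-18≡8 → I

HKHLDNSXJFAI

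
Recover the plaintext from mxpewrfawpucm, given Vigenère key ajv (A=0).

mouenwfrbplhm

Repeat the key across the ciphertext: ajvajvajvajva
m(12)−a(0): 12 → m
x(23)−j(9): 14 → o
p(15)−v(21): -6≡20 → u
e(4)−a(0): 4 → e
w(22)−j(9): 13 → n
r(17)−v(21): -4≡22 → w
f(5)−a(0): 5 → f
a(0)−j(9): -9≡17 → r
w(22)−v(21): 1 → b
p(15)−a(0): 15 → p
u(20)−j(9): 11 → l
c(2)−v(21): -19≡7 → h
m(12)−a(0): 12 → m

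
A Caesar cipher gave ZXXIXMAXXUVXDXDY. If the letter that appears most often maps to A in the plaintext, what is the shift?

The most frequent ciphertext letter is X (appears 7 times).
X is position 23; A is position 0.
Shift = 23.

23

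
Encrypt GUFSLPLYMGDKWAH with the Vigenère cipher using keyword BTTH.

HNYZMIEFNZWRXTA

Repeat the key across the message: BTTHBTTHBTTHBTT
G(6)+B(1): 7 → H
U(20)+T(19): 39≡13 → N
F(5)+T(19): 24 → Y
S(18)+H(7): 25 → Z
L(11)+B(1): 12 → M
P(15)+T(19): 34≡8 → I
L(11)+T(19): 30≡4 → E
Y(24)+H(7): 31≡5 → F
M(12)+B(1): 13 → N
G(6)+T(19): 25 → Z
D(3)+T(19): 22 → W
K(10)+H(7): 17 → R
W(22)+B(1): 23 → X
A(0)+T(19): 19 → T
H(7)+T(19): 26≡0 → A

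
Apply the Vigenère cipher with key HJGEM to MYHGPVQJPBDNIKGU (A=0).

Repeat the key across the message: HJGEMHJGEMHJGEMH
M(12)+H(7): 19 → T
Y(24)+J(9): 33≡7 → H
H(7)+G(6): 13 → N
G(6)+E(4): 10 → K
P(15)+M(12): 27≡1 → B
V(21)+H(7): 28≡2 → C
Q(16)+J(9): 25 → Z
J(9)+G(6): 15 → P
P(15)+E(4): 19 → T
B(1)+M(12): 13 → N
D(3)+H(7): 10 → K
N(13)+J(9): 22 → W
I(8)+G(6): 14 → O
K(10)+E(4): 14 → O
G(6)+M(12): 18 → S
U(20)+H(7): 27≡1 → B

THNKBCZPTNKWOOSB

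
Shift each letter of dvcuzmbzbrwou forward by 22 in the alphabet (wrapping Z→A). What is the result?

zryqvixvxnskq

d(3): 3+22=25 → z
v(21): 21+22=43≡17 → r
c(2): 2+22=24 → y
u(20): 20+22=42≡16 → q
z(25): 25+22=47≡21 → v
m(12): 12+22=34≡8 → i
b(1): 1+22=23 → x
z(25): 25+22=47≡21 → v
b(1): 1+22=23 → x
r(17): 17+22=39≡13 → n
w(22): 22+22=44≡18 → s
o(14): 14+22=36≡10 → k
u(20): 20+22=42≡16 → q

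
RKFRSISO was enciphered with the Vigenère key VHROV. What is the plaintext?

WDODXNLX

Repeat the key across the ciphertext: VHROVVHR
R(17)−V(21): -4≡22 → W
K(10)−H(7): 3 → D
F(5)−R(17): -12≡14 → O
R(17)−O(14): 3 → D
S(18)−V(21): -3≡23 → X
I(8)−V(21): -13≡13 → N
S(18)−H(7): 11 → L
O(14)−R(17): -3≡23 → X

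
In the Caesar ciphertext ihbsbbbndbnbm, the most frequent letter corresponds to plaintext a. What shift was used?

The most frequent ciphertext letter is b (appears 6 times).
b is position 1; a is position 0.
Shift = 1.

1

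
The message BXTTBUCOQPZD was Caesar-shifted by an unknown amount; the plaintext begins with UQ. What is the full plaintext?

UQMMUNVHJISW

From the crib: B(1)−U(20)=-19≡7, so the shift is 7.
Subtract 7 from each ciphertext letter:
B(1): 1−7=-6≡20 → U
X(23): 23−7=16 → Q
T(19): 19−7=12 → M
T(19): 19−7=12 → M
B(1): 1−7=-6≡20 → U
U(20): 20−7=13 → N
C(2): 2−7=-5≡21 → V
O(14): 14−7=7 → H
Q(16): 16−7=9 → J
P(15): 15−7=8 → I
Z(25): 25−7=18 → S
D(3): 3−7=-4≡22 → W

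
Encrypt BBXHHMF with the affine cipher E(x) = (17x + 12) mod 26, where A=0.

DDNBBIT

B(1): 17·1+12=29≡3 → D
B(1): 17·1+12=29≡3 → D
X(23): 17·23+12=403≡13 → N
H(7): 17·7+12=131≡1 → B
H(7): 17·7+12=131≡1 → B
M(12): 17·12+12=216≡8 → I
F(5): 17·5+12=97≡19 → T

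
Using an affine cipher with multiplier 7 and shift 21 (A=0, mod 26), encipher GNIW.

G(6): 7·6+21=63≡11 → L
N(13): 7·13+21=112≡8 → I
I(8): 7·8+21=77≡25 → Z
W(22): 7·22+21=175≡19 → T

LIZT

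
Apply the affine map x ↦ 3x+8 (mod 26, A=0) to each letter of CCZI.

OOFG

C(2): 3·2+8=14 → O
C(2): 3·2+8=14 → O
Z(25): 3·25+8=83≡5 → F
I(8): 3·8+8=32≡6 → G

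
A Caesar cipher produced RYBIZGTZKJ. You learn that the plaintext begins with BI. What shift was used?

16

From the crib: R(17)−B(1)=16, so the shift is 16.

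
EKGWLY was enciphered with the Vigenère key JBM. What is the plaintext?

VJUNKM

Repeat the key across the ciphertext: JBMJBM
E(4)−J(9): -5≡21 → V
K(10)−B(1): 9 → J
G(6)−M(12): -6≡20 → U
W(22)−J(9): 13 → N
L(11)−B(1): 10 → K
Y(24)−M(12): 12 → M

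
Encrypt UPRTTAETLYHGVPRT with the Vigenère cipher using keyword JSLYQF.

DHCRJFNLWWXLEHCR

Repeat the key across the message: JSLYQFJSLYQFJSLY
U(20)+J(9): 29≡3 → D
P(15)+S(18): 33≡7 → H
R(17)+L(11): 28≡2 → C
T(19)+Y(24): 43≡17 → R
T(19)+Q(16): 35≡9 → J
A(0)+F(5): 5 → F
E(4)+J(9): 13 → N
T(19)+S(18): 37≡11 → L
L(11)+L(11): 22 → W
Y(24)+Y(24): 48≡22 → W
H(7)+Q(16): 23 → X
G(6)+F(5): 11 → L
V(21)+J(9): 30≡4 → E
P(15)+S(18): 33≡7 → H
R(17)+L(11): 28≡2 → C
T(19)+Y(24): 43≡17 → R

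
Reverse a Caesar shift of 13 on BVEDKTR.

OIRQXGE

B(1): 1−13=-12≡14 → O
V(21): 21−13=8 → I
E(4): 4−13=-9≡17 → R
D(3): 3−13=-10≡16 → Q
K(10): 10−13=-3≡23 → X
T(19): 19−13=6 → G
R(17): 17−13=4 → E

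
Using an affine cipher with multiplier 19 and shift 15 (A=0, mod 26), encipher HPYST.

SODTM

H(7): 19·7+15=148≡18 → S
P(15): 19·15+15=300≡14 → O
Y(24): 19·24+15=471≡3 → D
S(18): 19·18+15=357≡19 → T
T(19): 19·19+15=376≡12 → M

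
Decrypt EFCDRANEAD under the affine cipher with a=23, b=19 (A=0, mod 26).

The inverse of 23 mod 26 is 17, since 23·17=391≡1. Apply D(y)=17·(y−19) mod 26:
E(4): 17·(4−19)=-255≡5 → F
F(5): 17·(5−19)=-238≡22 → W
C(2): 17·(2−19)=-289≡23 → X
D(3): 17·(3−19)=-272≡14 → O
R(17): 17·(17−19)=-34≡18 → S
A(0): 17·(0−19)=-323≡15 → P
N(13): 17·(13−19)=-102≡2 → C
E(4): 17·(4−19)=-255≡5 → F
A(0): 17·(0−19)=-323≡15 → P
D(3): 17·(3−19)=-272≡14 → O

FWXOSPCFPO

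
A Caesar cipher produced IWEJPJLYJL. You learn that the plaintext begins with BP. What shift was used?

7

From the crib: I(8)−B(1)=7, so the shift is 7.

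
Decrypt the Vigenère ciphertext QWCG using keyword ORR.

CFLS

Repeat the key across the ciphertext: ORRO
Q(16)−O(14): 2 → C
W(22)−R(17): 5 → F
C(2)−R(17): -15≡11 → L
G(6)−O(14): -8≡18 → S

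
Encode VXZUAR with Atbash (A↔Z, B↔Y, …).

ECAFZI

V(21) → E(4)
X(23) → C(2)
Z(25) → A(0)
U(20) → F(5)
A(0) → Z(25)
R(17) → I(8)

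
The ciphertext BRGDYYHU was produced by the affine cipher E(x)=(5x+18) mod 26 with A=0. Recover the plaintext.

HFIXWWDQ

The inverse of 5 mod 26 is 21, since 5·21=105≡1. Apply D(y)=21·(y−18) mod 26:
B(1): 21·(1−18)=-357≡7 → H
R(17): 21·(17−18)=-21≡5 → F
G(6): 21·(6−18)=-252≡8 → I
D(3): 21·(3−18)=-315≡23 → X
Y(24): 21·(24−18)=126≡22 → W
Y(24): 21·(24−18)=126≡22 → W
H(7): 21·(7−18)=-231≡3 → D
U(20): 21·(20−18)=42≡16 → Q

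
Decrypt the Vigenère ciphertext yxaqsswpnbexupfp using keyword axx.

Repeat the key across the ciphertext: axxaxxaxxaxxaxxa
y(24)−a(0): 24 → y
x(23)−x(23): 0 → a
a(0)−x(23): -23≡3 → d
q(16)−a(0): 16 → q
s(18)−x(23): -5≡21 → v
s(18)−x(23): -5≡21 → v
w(22)−a(0): 22 → w
p(15)−x(23): -8≡18 → s
n(13)−x(23): -10≡16 → q
b(1)−a(0): 1 → b
e(4)−x(23): -19≡7 → h
x(23)−x(23): 0 → a
u(20)−a(0): 20 → u
p(15)−x(23): -8≡18 → s
f(5)−x(23): -18≡8 → i
p(15)−a(0): 15 → p

yadqvvwsqbhausip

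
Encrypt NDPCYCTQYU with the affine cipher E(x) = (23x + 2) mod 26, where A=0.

N(13): 23·13+2=301≡15 → P
D(3): 23·3+2=71≡19 → T
P(15): 23·15+2=347≡9 → J
C(2): 23·2+2=48≡22 → W
Y(24): 23·24+2=554≡8 → I
C(2): 23·2+2=48≡22 → W
T(19): 23·19+2=439≡23 → X
Q(16): 23·16+2=370≡6 → G
Y(24): 23·24+2=554≡8 → I
U(20): 23·20+2=462≡20 → U

PTJWIWXGIU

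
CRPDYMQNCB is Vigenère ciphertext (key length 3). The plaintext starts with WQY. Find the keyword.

Subtract each crib letter from the matching ciphertext letter (mod 26):
C(2)−W(22)=-20≡6 → G
R(17)−Q(16)=1 → B
P(15)−Y(24)=-9≡17 → R

GBR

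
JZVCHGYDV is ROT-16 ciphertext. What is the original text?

TJFMRQINF

J(9): 9−16=-7≡19 → T
Z(25): 25−16=9 → J
V(21): 21−16=5 → F
C(2): 2−16=-14≡12 → M
H(7): 7−16=-9≡17 → R
G(6): 6−16=-10≡16 → Q
Y(24): 24−16=8 → I
D(3): 3−16=-13≡13 → N
V(21): 21−16=5 → F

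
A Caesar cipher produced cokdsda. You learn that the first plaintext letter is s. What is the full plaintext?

From the crib: c(2)−s(18)=-16≡10, so the shift is 10.
Subtract 10 from each ciphertext letter:
c(2): 2−10=-8≡18 → s
o(14): 14−10=4 → e
k(10): 10−10=0 → a
d(3): 3−10=-7≡19 → t
s(18): 18−10=8 → i
d(3): 3−10=-7≡19 → t
a(0): 0−10=-10≡16 → q

seatitq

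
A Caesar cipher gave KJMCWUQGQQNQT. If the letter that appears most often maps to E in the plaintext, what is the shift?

The most frequent ciphertext letter is Q (appears 4 times).
Q is position 16; E is position 4.
Shift = 12.

12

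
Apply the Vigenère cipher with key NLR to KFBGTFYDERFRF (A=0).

XQSTEWLOVEQIS

Repeat the key across the message: NLRNLRNLRNLRN
K(10)+N(13): 23 → X
F(5)+L(11): 16 → Q
B(1)+R(17): 18 → S
G(6)+N(13): 19 → T
T(19)+L(11): 30≡4 → E
F(5)+R(17): 22 → W
Y(24)+N(13): 37≡11 → L
D(3)+L(11): 14 → O
E(4)+R(17): 21 → V
R(17)+N(13): 30≡4 → E
F(5)+L(11): 16 → Q
R(17)+R(17): 34≡8 → I
F(5)+N(13): 18 → S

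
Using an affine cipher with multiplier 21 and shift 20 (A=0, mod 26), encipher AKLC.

A(0): 21·0+20=20 → U
K(10): 21·10+20=230≡22 → W
L(11): 21·11+20=251≡17 → R
C(2): 21·2+20=62≡10 → K

UWRK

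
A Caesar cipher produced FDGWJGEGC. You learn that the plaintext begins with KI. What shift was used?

From the crib: F(5)−K(10)=-5≡21, so the shift is 21.

21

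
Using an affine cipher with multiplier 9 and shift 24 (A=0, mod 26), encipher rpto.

vdnu

r(17): 9·17+24=177≡21 → v
p(15): 9·15+24=159≡3 → d
t(19): 9·19+24=195≡13 → n
o(14): 9·14+24=150≡20 → u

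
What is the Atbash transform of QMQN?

Q(16) → J(9)
M(12) → N(13)
Q(16) → J(9)
N(13) → M(12)

JNJM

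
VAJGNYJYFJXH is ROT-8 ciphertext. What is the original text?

NSBYFQBQXBPZ

V(21): 21−8=13 → N
A(0): 0−8=-8≡18 → S
J(9): 9−8=1 → B
G(6): 6−8=-2≡24 → Y
N(13): 13−8=5 → F
Y(24): 24−8=16 → Q
J(9): 9−8=1 → B
Y(24): 24−8=16 → Q
F(5): 5−8=-3≡23 → X
J(9): 9−8=1 → B
X(23): 23−8=15 → P
H(7): 7−8=-1≡25 → Z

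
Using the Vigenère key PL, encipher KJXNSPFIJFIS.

Repeat the key across the message: PLPLPLPLPLPL
K(10)+P(15): 25 → Z
J(9)+L(11): 20 → U
X(23)+P(15): 38≡12 → M
N(13)+L(11): 24 → Y
S(18)+P(15): 33≡7 → H
P(15)+L(11): 26≡0 → A
F(5)+P(15): 20 → U
I(8)+L(11): 19 → T
J(9)+P(15): 24 → Y
F(5)+L(11): 16 → Q
I(8)+P(15): 23 → X
S(18)+L(11): 29≡3 → D

ZUMYHAUTYQXD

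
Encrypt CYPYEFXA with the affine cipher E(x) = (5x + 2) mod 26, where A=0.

MSZSWBNC

C(2): 5·2+2=12 → M
Y(24): 5·24+2=122≡18 → S
P(15): 5·15+2=77≡25 → Z
Y(24): 5·24+2=122≡18 → S
E(4): 5·4+2=22 → W
F(5): 5·5+2=27≡1 → B
X(23): 5·23+2=117≡13 → N
A(0): 5·0+2=2 → C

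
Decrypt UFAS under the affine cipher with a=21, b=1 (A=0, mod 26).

The inverse of 21 mod 26 is 5, since 21·5=105≡1. Apply D(y)=5·(y−1) mod 26:
U(20): 5·(20−1)=95≡17 → R
F(5): 5·(5−1)=20 → U
A(0): 5·(0−1)=-5≡21 → V
S(18): 5·(18−1)=85≡7 → H

RUVH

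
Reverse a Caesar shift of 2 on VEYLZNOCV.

V(21): 21−2=19 → T
E(4): 4−2=2 → C
Y(24): 24−2=22 → W
L(11): 11−2=9 → J
Z(25): 25−2=23 → X
N(13): 13−2=11 → L
O(14): 14−2=12 → M
C(2): 2−2=0 → A
V(21): 21−2=19 → T

TCWJXLMAT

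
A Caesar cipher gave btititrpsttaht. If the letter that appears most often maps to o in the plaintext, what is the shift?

The most frequent ciphertext letter is t (appears 6 times).
t is position 19; o is position 14.
Shift = 5.

5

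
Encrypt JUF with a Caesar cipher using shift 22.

FQB

J(9): 9+22=31≡5 → F
U(20): 20+22=42≡16 → Q
F(5): 5+22=27≡1 → B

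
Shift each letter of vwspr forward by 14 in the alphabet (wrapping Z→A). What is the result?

v(21): 21+14=35≡9 → j
w(22): 22+14=36≡10 → k
s(18): 18+14=32≡6 → g
p(15): 15+14=29≡3 → d
r(17): 17+14=31≡5 → f

jkgdf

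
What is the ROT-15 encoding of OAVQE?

DPKFT

O(14): 14+15=29≡3 → D
A(0): 0+15=15 → P
V(21): 21+15=36≡10 → K
Q(16): 16+15=31≡5 → F
E(4): 4+15=19 → T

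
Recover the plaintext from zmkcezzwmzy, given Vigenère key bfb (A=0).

Repeat the key across the ciphertext: bfbbfbbfbbf
z(25)−b(1): 24 → y
m(12)−f(5): 7 → h
k(10)−b(1): 9 → j
c(2)−b(1): 1 → b
e(4)−f(5): -1≡25 → z
z(25)−b(1): 24 → y
z(25)−b(1): 24 → y
w(22)−f(5): 17 → r
m(12)−b(1): 11 → l
z(25)−b(1): 24 → y
y(24)−f(5): 19 → t

yhjbzyyrlyt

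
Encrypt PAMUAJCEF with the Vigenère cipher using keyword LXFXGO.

Repeat the key across the message: LXFXGOLXF
P(15)+L(11): 26≡0 → A
A(0)+X(23): 23 → X
M(12)+F(5): 17 → R
U(20)+X(23): 43≡17 → R
A(0)+G(6): 6 → G
J(9)+O(14): 23 → X
C(2)+L(11): 13 → N
E(4)+X(23): 27≡1 → B
F(5)+F(5): 10 → K

AXRRGXNBK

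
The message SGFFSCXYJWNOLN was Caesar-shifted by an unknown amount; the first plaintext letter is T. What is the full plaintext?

From the crib: S(18)−T(19)=-1≡25, so the shift is 25.
Subtract 25 from each ciphertext letter:
S(18): 18−25=-7≡19 → T
G(6): 6−25=-19≡7 → H
F(5): 5−25=-20≡6 → G
F(5): 5−25=-20≡6 → G
S(18): 18−25=-7≡19 → T
C(2): 2−25=-23≡3 → D
X(23): 23−25=-2≡24 → Y
Y(24): 24−25=-1≡25 → Z
J(9): 9−25=-16≡10 → K
W(22): 22−25=-3≡23 → X
N(13): 13−25=-12≡14 → O
O(14): 14−25=-11≡15 → P
L(11): 11−25=-14≡12 → M
N(13): 13−25=-12≡14 → O

THGGTDYZKXOPMO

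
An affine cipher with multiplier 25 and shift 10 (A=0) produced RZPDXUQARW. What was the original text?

The inverse of 25 mod 26 is 25, since 25·25=625≡1. Apply D(y)=25·(y−10) mod 26:
R(17): 25·(17−10)=175≡19 → T
Z(25): 25·(25−10)=375≡11 → L
P(15): 25·(15−10)=125≡21 → V
D(3): 25·(3−10)=-175≡7 → H
X(23): 25·(23−10)=325≡13 → N
U(20): 25·(20−10)=250≡16 → Q
Q(16): 25·(16−10)=150≡20 → U
A(0): 25·(0−10)=-250≡10 → K
R(17): 25·(17−10)=175≡19 → T
W(22): 25·(22−10)=300≡14 → O

TLVHNQUKTO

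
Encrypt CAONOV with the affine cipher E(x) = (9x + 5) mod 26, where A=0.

XFBSBM

C(2): 9·2+5=23 → X
A(0): 9·0+5=5 → F
O(14): 9·14+5=131≡1 → B
N(13): 9·13+5=122≡18 → S
O(14): 9·14+5=131≡1 → B
V(21): 9·21+5=194≡12 → M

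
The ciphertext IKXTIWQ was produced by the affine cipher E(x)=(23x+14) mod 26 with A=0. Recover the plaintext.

The inverse of 23 mod 26 is 17, since 23·17=391≡1. Apply D(y)=17·(y−14) mod 26:
I(8): 17·(8−14)=-102≡2 → C
K(10): 17·(10−14)=-68≡10 → K
X(23): 17·(23−14)=153≡23 → X
T(19): 17·(19−14)=85≡7 → H
I(8): 17·(8−14)=-102≡2 → C
W(22): 17·(22−14)=136≡6 → G
Q(16): 17·(16−14)=34≡8 → I

CKXHCGI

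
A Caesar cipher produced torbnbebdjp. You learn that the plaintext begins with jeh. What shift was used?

From the crib: t(19)−j(9)=10, so the shift is 10.

10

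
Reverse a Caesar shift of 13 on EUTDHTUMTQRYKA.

E(4): 4−13=-9≡17 → R
U(20): 20−13=7 → H
T(19): 19−13=6 → G
D(3): 3−13=-10≡16 → Q
H(7): 7−13=-6≡20 → U
T(19): 19−13=6 → G
U(20): 20−13=7 → H
M(12): 12−13=-1≡25 → Z
T(19): 19−13=6 → G
Q(16): 16−13=3 → D
R(17): 17−13=4 → E
Y(24): 24−13=11 → L
K(10): 10−13=-3≡23 → X
A(0): 0−13=-13≡13 → N

RHGQUGHZGDELXN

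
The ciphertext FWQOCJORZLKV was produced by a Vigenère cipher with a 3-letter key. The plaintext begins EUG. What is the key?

Subtract each crib letter from the matching ciphertext letter (mod 26):
F(5)−E(4)=1 → B
W(22)−U(20)=2 → C
Q(16)−G(6)=10 → K

BCK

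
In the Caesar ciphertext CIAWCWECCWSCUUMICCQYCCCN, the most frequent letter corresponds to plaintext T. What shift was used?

9

The most frequent ciphertext letter is C (appears 10 times).
C is position 2; T is position 19.
Shift = -17≡9.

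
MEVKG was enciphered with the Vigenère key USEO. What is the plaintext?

SMRWM

Repeat the key across the ciphertext: USEOU
M(12)−U(20): -8≡18 → S
E(4)−S(18): -14≡12 → M
V(21)−E(4): 17 → R
K(10)−O(14): -4≡22 → W
G(6)−U(20): -14≡12 → M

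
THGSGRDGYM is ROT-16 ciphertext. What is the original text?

DRQCQBNQIW

T(19): 19−16=3 → D
H(7): 7−16=-9≡17 → R
G(6): 6−16=-10≡16 → Q
S(18): 18−16=2 → C
G(6): 6−16=-10≡16 → Q
R(17): 17−16=1 → B
D(3): 3−16=-13≡13 → N
G(6): 6−16=-10≡16 → Q
Y(24): 24−16=8 → I
M(12): 12−16=-4≡22 → W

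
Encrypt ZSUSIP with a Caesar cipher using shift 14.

NGIGWD

Z(25): 25+14=39≡13 → N
S(18): 18+14=32≡6 → G
U(20): 20+14=34≡8 → I
S(18): 18+14=32≡6 → G
I(8): 8+14=22 → W
P(15): 15+14=29≡3 → D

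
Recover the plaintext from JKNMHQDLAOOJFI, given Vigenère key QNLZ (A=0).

Repeat the key across the ciphertext: QNLZQNLZQNLZQN
J(9)−Q(16): -7≡19 → T
K(10)−N(13): -3≡23 → X
N(13)−L(11): 2 → C
M(12)−Z(25): -13≡13 → N
H(7)−Q(16): -9≡17 → R
Q(16)−N(13): 3 → D
D(3)−L(11): -8≡18 → S
L(11)−Z(25): -14≡12 → M
A(0)−Q(16): -16≡10 → K
O(14)−N(13): 1 → B
O(14)−L(11): 3 → D
J(9)−Z(25): -16≡10 → K
F(5)−Q(16): -11≡15 → P
I(8)−N(13): -5≡21 → V

TXCNRDSMKBDKPV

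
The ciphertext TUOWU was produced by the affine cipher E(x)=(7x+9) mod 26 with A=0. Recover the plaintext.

The inverse of 7 mod 26 is 15, since 7·15=105≡1. Apply D(y)=15·(y−9) mod 26:
T(19): 15·(19−9)=150≡20 → U
U(20): 15·(20−9)=165≡9 → J
O(14): 15·(14−9)=75≡23 → X
W(22): 15·(22−9)=195≡13 → N
U(20): 15·(20−9)=165≡9 → J

UJXNJ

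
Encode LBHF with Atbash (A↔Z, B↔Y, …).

OYSU

L(11) → O(14)
B(1) → Y(24)
H(7) → S(18)
F(5) → U(20)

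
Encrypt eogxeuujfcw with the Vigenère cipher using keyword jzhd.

Repeat the key across the message: jzhdjzhdjzh
e(4)+j(9): 13 → n
o(14)+z(25): 39≡13 → n
g(6)+h(7): 13 → n
x(23)+d(3): 26≡0 → a
e(4)+j(9): 13 → n
u(20)+z(25): 45≡19 → t
u(20)+h(7): 27≡1 → b
j(9)+d(3): 12 → m
f(5)+j(9): 14 → o
c(2)+z(25): 27≡1 → b
w(22)+h(7): 29≡3 → d

nnnantbmobd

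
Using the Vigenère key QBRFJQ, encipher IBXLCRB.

Repeat the key across the message: QBRFJQQ
I(8)+Q(16): 24 → Y
B(1)+B(1): 2 → C
X(23)+R(17): 40≡14 → O
L(11)+F(5): 16 → Q
C(2)+J(9): 11 → L
R(17)+Q(16): 33≡7 → H
B(1)+Q(16): 17 → R

YCOQLHR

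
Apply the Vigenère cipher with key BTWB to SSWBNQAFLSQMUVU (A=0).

TLSCOJWGMLMNVOQ

Repeat the key across the message: BTWBBTWBBTWBBTW
S(18)+B(1): 19 → T
S(18)+T(19): 37≡11 → L
W(22)+W(22): 44≡18 → S
B(1)+B(1): 2 → C
N(13)+B(1): 14 → O
Q(16)+T(19): 35≡9 → J
A(0)+W(22): 22 → W
F(5)+B(1): 6 → G
L(11)+B(1): 12 → M
S(18)+T(19): 37≡11 → L
Q(16)+W(22): 38≡12 → M
M(12)+B(1): 13 → N
U(20)+B(1): 21 → V
V(21)+T(19): 40≡14 → O
U(20)+W(22): 42≡16 → Q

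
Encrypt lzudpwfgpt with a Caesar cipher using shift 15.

l(11): 11+15=26≡0 → a
z(25): 25+15=40≡14 → o
u(20): 20+15=35≡9 → j
d(3): 3+15=18 → s
p(15): 15+15=30≡4 → e
w(22): 22+15=37≡11 → l
f(5): 5+15=20 → u
g(6): 6+15=21 → v
p(15): 15+15=30≡4 → e
t(19): 19+15=34≡8 → i

aojseluvei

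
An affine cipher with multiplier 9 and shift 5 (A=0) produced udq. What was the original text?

tuh

The inverse of 9 mod 26 is 3, since 9·3=27≡1. Apply D(y)=3·(y−5) mod 26:
u(20): 3·(20−5)=45≡19 → t
d(3): 3·(3−5)=-6≡20 → u
q(16): 3·(16−5)=33≡7 → h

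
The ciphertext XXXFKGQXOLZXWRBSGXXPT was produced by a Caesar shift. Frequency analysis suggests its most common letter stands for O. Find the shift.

9

The most frequent ciphertext letter is X (appears 7 times).
X is position 23; O is position 14.
Shift = 9.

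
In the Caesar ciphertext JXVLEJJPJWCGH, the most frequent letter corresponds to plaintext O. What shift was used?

The most frequent ciphertext letter is J (appears 4 times).
J is position 9; O is position 14.
Shift = -5≡21.

21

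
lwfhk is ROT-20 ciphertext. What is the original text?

rclnq

l(11): 11−20=-9≡17 → r
w(22): 22−20=2 → c
f(5): 5−20=-15≡11 → l
h(7): 7−20=-13≡13 → n
k(10): 10−20=-10≡16 → q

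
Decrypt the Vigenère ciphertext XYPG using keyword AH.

XRPZ

Repeat the key across the ciphertext: AHAH
X(23)−A(0): 23 → X
Y(24)−H(7): 17 → R
P(15)−A(0): 15 → P
G(6)−H(7): -1≡25 → Z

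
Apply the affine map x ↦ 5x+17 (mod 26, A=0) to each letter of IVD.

I(8): 5·8+17=57≡5 → F
V(21): 5·21+17=122≡18 → S
D(3): 5·3+17=32≡6 → G

FSG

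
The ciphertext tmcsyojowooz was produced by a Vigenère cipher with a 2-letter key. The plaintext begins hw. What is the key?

mq

Subtract each crib letter from the matching ciphertext letter (mod 26):
t(19)−h(7)=12 → m
m(12)−w(22)=-10≡16 → q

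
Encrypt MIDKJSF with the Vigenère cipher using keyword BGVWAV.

Repeat the key across the message: BGVWAVB
M(12)+B(1): 13 → N
I(8)+G(6): 14 → O
D(3)+V(21): 24 → Y
K(10)+W(22): 32≡6 → G
J(9)+A(0): 9 → J
S(18)+V(21): 39≡13 → N
F(5)+B(1): 6 → G

NOYGJNG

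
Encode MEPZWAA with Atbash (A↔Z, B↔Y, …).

M(12) → N(13)
E(4) → V(21)
P(15) → K(10)
Z(25) → A(0)
W(22) → D(3)
A(0) → Z(25)
A(0) → Z(25)

NVKADZZ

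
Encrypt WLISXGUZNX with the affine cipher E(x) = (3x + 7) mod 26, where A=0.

W(22): 3·22+7=73≡21 → V
L(11): 3·11+7=40≡14 → O
I(8): 3·8+7=31≡5 → F
S(18): 3·18+7=61≡9 → J
X(23): 3·23+7=76≡24 → Y
G(6): 3·6+7=25 → Z
U(20): 3·20+7=67≡15 → P
Z(25): 3·25+7=82≡4 → E
N(13): 3·13+7=46≡20 → U
X(23): 3·23+7=76≡24 → Y

VOFJYZPEUY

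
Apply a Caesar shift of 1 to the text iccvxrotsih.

jddwysputji

i(8): 8+1=9 → j
c(2): 2+1=3 → d
c(2): 2+1=3 → d
v(21): 21+1=22 → w
x(23): 23+1=24 → y
r(17): 17+1=18 → s
o(14): 14+1=15 → p
t(19): 19+1=20 → u
s(18): 18+1=19 → t
i(8): 8+1=9 → j
h(7): 7+1=8 → i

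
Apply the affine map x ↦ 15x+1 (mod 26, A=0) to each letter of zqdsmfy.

mhulzyx

z(25): 15·25+1=376≡12 → m
q(16): 15·16+1=241≡7 → h
d(3): 15·3+1=46≡20 → u
s(18): 15·18+1=271≡11 → l
m(12): 15·12+1=181≡25 → z
f(5): 15·5+1=76≡24 → y
y(24): 15·24+1=361≡23 → x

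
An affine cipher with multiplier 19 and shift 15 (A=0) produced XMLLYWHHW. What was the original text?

KTIIVZQQZ

The inverse of 19 mod 26 is 11, since 19·11=209≡1. Apply D(y)=11·(y−15) mod 26:
X(23): 11·(23−15)=88≡10 → K
M(12): 11·(12−15)=-33≡19 → T
L(11): 11·(11−15)=-44≡8 → I
L(11): 11·(11−15)=-44≡8 → I
Y(24): 11·(24−15)=99≡21 → V
W(22): 11·(22−15)=77≡25 → Z
H(7): 11·(7−15)=-88≡16 → Q
H(7): 11·(7−15)=-88≡16 → Q
W(22): 11·(22−15)=77≡25 → Z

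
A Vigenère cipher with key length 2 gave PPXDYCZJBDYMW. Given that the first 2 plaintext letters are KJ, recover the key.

FG

Subtract each crib letter from the matching ciphertext letter (mod 26):
P(15)−K(10)=5 → F
P(15)−J(9)=6 → G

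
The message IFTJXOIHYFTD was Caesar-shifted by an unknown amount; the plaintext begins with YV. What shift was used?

From the crib: I(8)−Y(24)=-16≡10, so the shift is 10.

10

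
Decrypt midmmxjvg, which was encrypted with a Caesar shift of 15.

m(12): 12−15=-3≡23 → x
i(8): 8−15=-7≡19 → t
d(3): 3−15=-12≡14 → o
m(12): 12−15=-3≡23 → x
m(12): 12−15=-3≡23 → x
x(23): 23−15=8 → i
j(9): 9−15=-6≡20 → u
v(21): 21−15=6 → g
g(6): 6−15=-9≡17 → r

xtoxxiugr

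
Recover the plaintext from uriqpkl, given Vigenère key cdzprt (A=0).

Repeat the key across the ciphertext: cdzprtc
u(20)−c(2): 18 → s
r(17)−d(3): 14 → o
i(8)−z(25): -17≡9 → j
q(16)−p(15): 1 → b
p(15)−r(17): -2≡24 → y
k(10)−t(19): -9≡17 → r
l(11)−c(2): 9 → j

sojbyrj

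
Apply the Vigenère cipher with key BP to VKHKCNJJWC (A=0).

WZIZDCKYXR

Repeat the key across the message: BPBPBPBPBP
V(21)+B(1): 22 → W
K(10)+P(15): 25 → Z
H(7)+B(1): 8 → I
K(10)+P(15): 25 → Z
C(2)+B(1): 3 → D
N(13)+P(15): 28≡2 → C
J(9)+B(1): 10 → K
J(9)+P(15): 24 → Y
W(22)+B(1): 23 → X
C(2)+P(15): 17 → R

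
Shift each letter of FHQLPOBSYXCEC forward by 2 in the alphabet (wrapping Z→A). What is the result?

F(5): 5+2=7 → H
H(7): 7+2=9 → J
Q(16): 16+2=18 → S
L(11): 11+2=13 → N
P(15): 15+2=17 → R
O(14): 14+2=16 → Q
B(1): 1+2=3 → D
S(18): 18+2=20 → U
Y(24): 24+2=26≡0 → A
X(23): 23+2=25 → Z
C(2): 2+2=4 → E
E(4): 4+2=6 → G
C(2): 2+2=4 → E

HJSNRQDUAZEGE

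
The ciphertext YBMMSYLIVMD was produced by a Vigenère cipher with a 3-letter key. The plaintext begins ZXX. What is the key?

ZEP

Subtract each crib letter from the matching ciphertext letter (mod 26):
Y(24)−Z(25)=-1≡25 → Z
B(1)−X(23)=-22≡4 → E
M(12)−X(23)=-11≡15 → P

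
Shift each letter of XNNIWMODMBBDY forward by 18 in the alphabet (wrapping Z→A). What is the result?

X(23): 23+18=41≡15 → P
N(13): 13+18=31≡5 → F
N(13): 13+18=31≡5 → F
I(8): 8+18=26≡0 → A
W(22): 22+18=40≡14 → O
M(12): 12+18=30≡4 → E
O(14): 14+18=32≡6 → G
D(3): 3+18=21 → V
M(12): 12+18=30≡4 → E
B(1): 1+18=19 → T
B(1): 1+18=19 → T
D(3): 3+18=21 → V
Y(24): 24+18=42≡16 → Q

PFFAOEGVETTVQ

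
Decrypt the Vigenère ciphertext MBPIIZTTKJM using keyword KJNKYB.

Repeat the key across the ciphertext: KJNKYBKJNKY
M(12)−K(10): 2 → C
B(1)−J(9): -8≡18 → S
P(15)−N(13): 2 → C
I(8)−K(10): -2≡24 → Y
I(8)−Y(24): -16≡10 → K
Z(25)−B(1): 24 → Y
T(19)−K(10): 9 → J
T(19)−J(9): 10 → K
K(10)−N(13): -3≡23 → X
J(9)−K(10): -1≡25 → Z
M(12)−Y(24): -12≡14 → O

CSCYKYJKXZO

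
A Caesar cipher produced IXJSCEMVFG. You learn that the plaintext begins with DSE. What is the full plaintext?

DSENXZHQAB

From the crib: I(8)−D(3)=5, so the shift is 5.
Subtract 5 from each ciphertext letter:
I(8): 8−5=3 → D
X(23): 23−5=18 → S
J(9): 9−5=4 → E
S(18): 18−5=13 → N
C(2): 2−5=-3≡23 → X
E(4): 4−5=-1≡25 → Z
M(12): 12−5=7 → H
V(21): 21−5=16 → Q
F(5): 5−5=0 → A
G(6): 6−5=1 → B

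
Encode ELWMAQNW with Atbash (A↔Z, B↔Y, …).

E(4) → V(21)
L(11) → O(14)
W(22) → D(3)
M(12) → N(13)
A(0) → Z(25)
Q(16) → J(9)
N(13) → M(12)
W(22) → D(3)

VODNZJMD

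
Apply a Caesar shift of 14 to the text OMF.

CAT

O(14): 14+14=28≡2 → C
M(12): 12+14=26≡0 → A
F(5): 5+14=19 → T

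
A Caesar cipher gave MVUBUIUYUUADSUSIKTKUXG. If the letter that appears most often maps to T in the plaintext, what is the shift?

The most frequent ciphertext letter is U (appears 7 times).
U is position 20; T is position 19.
Shift = 1.

1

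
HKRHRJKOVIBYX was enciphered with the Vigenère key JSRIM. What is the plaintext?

YSAZFASXNWSGG

Repeat the key across the ciphertext: JSRIMJSRIMJSR
H(7)−J(9): -2≡24 → Y
K(10)−S(18): -8≡18 → S
R(17)−R(17): 0 → A
H(7)−I(8): -1≡25 → Z
R(17)−M(12): 5 → F
J(9)−J(9): 0 → A
K(10)−S(18): -8≡18 → S
O(14)−R(17): -3≡23 → X
V(21)−I(8): 13 → N
I(8)−M(12): -4≡22 → W
B(1)−J(9): -8≡18 → S
Y(24)−S(18): 6 → G
X(23)−R(17): 6 → G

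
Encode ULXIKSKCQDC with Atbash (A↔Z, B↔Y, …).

U(20) → F(5)
L(11) → O(14)
X(23) → C(2)
I(8) → R(17)
K(10) → P(15)
S(18) → H(7)
K(10) → P(15)
C(2) → X(23)
Q(16) → J(9)
D(3) → W(22)
C(2) → X(23)

FOCRPHPXJWX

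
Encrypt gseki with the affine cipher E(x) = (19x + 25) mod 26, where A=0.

jdxhv

g(6): 19·6+25=139≡9 → j
s(18): 19·18+25=367≡3 → d
e(4): 19·4+25=101≡23 → x
k(10): 19·10+25=215≡7 → h
i(8): 19·8+25=177≡21 → v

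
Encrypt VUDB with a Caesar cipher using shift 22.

V(21): 21+22=43≡17 → R
U(20): 20+22=42≡16 → Q
D(3): 3+22=25 → Z
B(1): 1+22=23 → X

RQZX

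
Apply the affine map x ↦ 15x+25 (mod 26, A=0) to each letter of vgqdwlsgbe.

v(21): 15·21+25=340≡2 → c
g(6): 15·6+25=115≡11 → l
q(16): 15·16+25=265≡5 → f
d(3): 15·3+25=70≡18 → s
w(22): 15·22+25=355≡17 → r
l(11): 15·11+25=190≡8 → i
s(18): 15·18+25=295≡9 → j
g(6): 15·6+25=115≡11 → l
b(1): 15·1+25=40≡14 → o
e(4): 15·4+25=85≡7 → h

clfsrijloh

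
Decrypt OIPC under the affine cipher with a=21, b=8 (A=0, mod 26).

EAJW

The inverse of 21 mod 26 is 5, since 21·5=105≡1. Apply D(y)=5·(y−8) mod 26:
O(14): 5·(14−8)=30≡4 → E
I(8): 5·(8−8)=0 → A
P(15): 5·(15−8)=35≡9 → J
C(2): 5·(2−8)=-30≡22 → W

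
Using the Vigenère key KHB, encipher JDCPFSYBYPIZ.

TKDZMTIIZZPA

Repeat the key across the message: KHBKHBKHBKHB
J(9)+K(10): 19 → T
D(3)+H(7): 10 → K
C(2)+B(1): 3 → D
P(15)+K(10): 25 → Z
F(5)+H(7): 12 → M
S(18)+B(1): 19 → T
Y(24)+K(10): 34≡8 → I
B(1)+H(7): 8 → I
Y(24)+B(1): 25 → Z
P(15)+K(10): 25 → Z
I(8)+H(7): 15 → P
Z(25)+B(1): 26≡0 → A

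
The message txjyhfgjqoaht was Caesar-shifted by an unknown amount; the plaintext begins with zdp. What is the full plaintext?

From the crib: t(19)−z(25)=-6≡20, so the shift is 20.
Subtract 20 from each ciphertext letter:
t(19): 19−20=-1≡25 → z
x(23): 23−20=3 → d
j(9): 9−20=-11≡15 → p
y(24): 24−20=4 → e
h(7): 7−20=-13≡13 → n
f(5): 5−20=-15≡11 → l
g(6): 6−20=-14≡12 → m
j(9): 9−20=-11≡15 → p
q(16): 16−20=-4≡22 → w
o(14): 14−20=-6≡20 → u
a(0): 0−20=-20≡6 → g
h(7): 7−20=-13≡13 → n
t(19): 19−20=-1≡25 → z

zdpenlmpwugnz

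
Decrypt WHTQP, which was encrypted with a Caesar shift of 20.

CNZWV

W(22): 22−20=2 → C
H(7): 7−20=-13≡13 → N
T(19): 19−20=-1≡25 → Z
Q(16): 16−20=-4≡22 → W
P(15): 15−20=-5≡21 → V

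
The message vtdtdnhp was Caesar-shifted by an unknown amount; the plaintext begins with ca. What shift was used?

19

From the crib: v(21)−c(2)=19, so the shift is 19.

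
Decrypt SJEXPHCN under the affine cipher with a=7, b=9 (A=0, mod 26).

FADCMWZI

The inverse of 7 mod 26 is 15, since 7·15=105≡1. Apply D(y)=15·(y−9) mod 26:
S(18): 15·(18−9)=135≡5 → F
J(9): 15·(9−9)=0 → A
E(4): 15·(4−9)=-75≡3 → D
X(23): 15·(23−9)=210≡2 → C
P(15): 15·(15−9)=90≡12 → M
H(7): 15·(7−9)=-30≡22 → W
C(2): 15·(2−9)=-105≡25 → Z
N(13): 15·(13−9)=60≡8 → I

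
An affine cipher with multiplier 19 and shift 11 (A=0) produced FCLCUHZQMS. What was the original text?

MFAFVIYDLZ

The inverse of 19 mod 26 is 11, since 19·11=209≡1. Apply D(y)=11·(y−11) mod 26:
F(5): 11·(5−11)=-66≡12 → M
C(2): 11·(2−11)=-99≡5 → F
L(11): 11·(11−11)=0 → A
C(2): 11·(2−11)=-99≡5 → F
U(20): 11·(20−11)=99≡21 → V
H(7): 11·(7−11)=-44≡8 → I
Z(25): 11·(25−11)=154≡24 → Y
Q(16): 11·(16−11)=55≡3 → D
M(12): 11·(12−11)=11 → L
S(18): 11·(18−11)=77≡25 → Z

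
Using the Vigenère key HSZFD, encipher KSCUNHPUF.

Repeat the key across the message: HSZFDHSZF
K(10)+H(7): 17 → R
S(18)+S(18): 36≡10 → K
C(2)+Z(25): 27≡1 → B
U(20)+F(5): 25 → Z
N(13)+D(3): 16 → Q
H(7)+H(7): 14 → O
P(15)+S(18): 33≡7 → H
U(20)+Z(25): 45≡19 → T
F(5)+F(5): 10 → K

RKBZQOHTK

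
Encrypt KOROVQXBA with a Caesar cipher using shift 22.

GKNKRMTXW

K(10): 10+22=32≡6 → G
O(14): 14+22=36≡10 → K
R(17): 17+22=39≡13 → N
O(14): 14+22=36≡10 → K
V(21): 21+22=43≡17 → R
Q(16): 16+22=38≡12 → M
X(23): 23+22=45≡19 → T
B(1): 1+22=23 → X
A(0): 0+22=22 → W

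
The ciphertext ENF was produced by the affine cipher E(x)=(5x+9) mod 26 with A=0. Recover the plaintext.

The inverse of 5 mod 26 is 21, since 5·21=105≡1. Apply D(y)=21·(y−9) mod 26:
E(4): 21·(4−9)=-105≡25 → Z
N(13): 21·(13−9)=84≡6 → G
F(5): 21·(5−9)=-84≡20 → U

ZGU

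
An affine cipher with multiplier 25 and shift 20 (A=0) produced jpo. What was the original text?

The inverse of 25 mod 26 is 25, since 25·25=625≡1. Apply D(y)=25·(y−20) mod 26:
j(9): 25·(9−20)=-275≡11 → l
p(15): 25·(15−20)=-125≡5 → f
o(14): 25·(14−20)=-150≡6 → g

lfg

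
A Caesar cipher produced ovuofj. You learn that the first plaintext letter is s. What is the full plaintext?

From the crib: o(14)−s(18)=-4≡22, so the shift is 22.
Subtract 22 from each ciphertext letter:
o(14): 14−22=-8≡18 → s
v(21): 21−22=-1≡25 → z
u(20): 20−22=-2≡24 → y
o(14): 14−22=-8≡18 → s
f(5): 5−22=-17≡9 → j
j(9): 9−22=-13≡13 → n

szysjn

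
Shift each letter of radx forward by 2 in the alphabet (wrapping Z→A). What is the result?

r(17): 17+2=19 → t
a(0): 0+2=2 → c
d(3): 3+2=5 → f
x(23): 23+2=25 → z

tcfz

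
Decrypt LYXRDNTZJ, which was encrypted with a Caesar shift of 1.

KXWQCMSYI

L(11): 11−1=10 → K
Y(24): 24−1=23 → X
X(23): 23−1=22 → W
R(17): 17−1=16 → Q
D(3): 3−1=2 → C
N(13): 13−1=12 → M
T(19): 19−1=18 → S
Z(25): 25−1=24 → Y
J(9): 9−1=8 → I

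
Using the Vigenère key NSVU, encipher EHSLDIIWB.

RZNFQADQO

Repeat the key across the message: NSVUNSVUN
E(4)+N(13): 17 → R
H(7)+S(18): 25 → Z
S(18)+V(21): 39≡13 → N
L(11)+U(20): 31≡5 → F
D(3)+N(13): 16 → Q
I(8)+S(18): 26≡0 → A
I(8)+V(21): 29≡3 → D
W(22)+U(20): 42≡16 → Q
B(1)+N(13): 14 → O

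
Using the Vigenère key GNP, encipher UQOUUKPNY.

ADDAHZVAN

Repeat the key across the message: GNPGNPGNP
U(20)+G(6): 26≡0 → A
Q(16)+N(13): 29≡3 → D
O(14)+P(15): 29≡3 → D
U(20)+G(6): 26≡0 → A
U(20)+N(13): 33≡7 → H
K(10)+P(15): 25 → Z
P(15)+G(6): 21 → V
N(13)+N(13): 26≡0 → A
Y(24)+P(15): 39≡13 → N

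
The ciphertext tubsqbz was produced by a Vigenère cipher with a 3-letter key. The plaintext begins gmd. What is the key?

Subtract each crib letter from the matching ciphertext letter (mod 26):
t(19)−g(6)=13 → n
u(20)−m(12)=8 → i
b(1)−d(3)=-2≡24 → y

niy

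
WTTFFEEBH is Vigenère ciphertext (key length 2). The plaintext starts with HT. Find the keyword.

Subtract each crib letter from the matching ciphertext letter (mod 26):
W(22)−H(7)=15 → P
T(19)−T(19)=0 → A

PA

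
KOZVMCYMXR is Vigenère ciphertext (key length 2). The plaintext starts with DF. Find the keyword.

HJ

Subtract each crib letter from the matching ciphertext letter (mod 26):
K(10)−D(3)=7 → H
O(14)−F(5)=9 → J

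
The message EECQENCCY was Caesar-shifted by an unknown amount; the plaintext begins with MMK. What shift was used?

From the crib: E(4)−M(12)=-8≡18, so the shift is 18.

18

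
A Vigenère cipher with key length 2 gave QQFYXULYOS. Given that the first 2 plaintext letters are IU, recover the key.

IW

Subtract each crib letter from the matching ciphertext letter (mod 26):
Q(16)−I(8)=8 → I
Q(16)−U(20)=-4≡22 → W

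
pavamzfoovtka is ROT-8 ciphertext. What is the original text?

p(15): 15−8=7 → h
a(0): 0−8=-8≡18 → s
v(21): 21−8=13 → n
a(0): 0−8=-8≡18 → s
m(12): 12−8=4 → e
z(25): 25−8=17 → r
f(5): 5−8=-3≡23 → x
o(14): 14−8=6 → g
o(14): 14−8=6 → g
v(21): 21−8=13 → n
t(19): 19−8=11 → l
k(10): 10−8=2 → c
a(0): 0−8=-8≡18 → s

hsnserxggnlcs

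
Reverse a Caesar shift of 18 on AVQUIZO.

A(0): 0−18=-18≡8 → I
V(21): 21−18=3 → D
Q(16): 16−18=-2≡24 → Y
U(20): 20−18=2 → C
I(8): 8−18=-10≡16 → Q
Z(25): 25−18=7 → H
O(14): 14−18=-4≡22 → W

IDYCQHW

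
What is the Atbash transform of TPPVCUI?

T(19) → G(6)
P(15) → K(10)
P(15) → K(10)
V(21) → E(4)
C(2) → X(23)
U(20) → F(5)
I(8) → R(17)

GKKEXFR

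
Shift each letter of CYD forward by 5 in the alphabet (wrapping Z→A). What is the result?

C(2): 2+5=7 → H
Y(24): 24+5=29≡3 → D
D(3): 3+5=8 → I

HDI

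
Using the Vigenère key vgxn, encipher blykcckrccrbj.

Repeat the key across the message: vgxnvgxnvgxnv
b(1)+v(21): 22 → w
l(11)+g(6): 17 → r
y(24)+x(23): 47≡21 → v
k(10)+n(13): 23 → x
c(2)+v(21): 23 → x
c(2)+g(6): 8 → i
k(10)+x(23): 33≡7 → h
r(17)+n(13): 30≡4 → e
c(2)+v(21): 23 → x
c(2)+g(6): 8 → i
r(17)+x(23): 40≡14 → o
b(1)+n(13): 14 → o
j(9)+v(21): 30≡4 → e

wrvxxihexiooe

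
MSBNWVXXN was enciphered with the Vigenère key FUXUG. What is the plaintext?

Repeat the key across the ciphertext: FUXUGFUXU
M(12)−F(5): 7 → H
S(18)−U(20): -2≡24 → Y
B(1)−X(23): -22≡4 → E
N(13)−U(20): -7≡19 → T
W(22)−G(6): 16 → Q
V(21)−F(5): 16 → Q
X(23)−U(20): 3 → D
X(23)−X(23): 0 → A
N(13)−U(20): -7≡19 → T

HYETQQDAT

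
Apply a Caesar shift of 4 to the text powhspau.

p(15): 15+4=19 → t
o(14): 14+4=18 → s
w(22): 22+4=26≡0 → a
h(7): 7+4=11 → l
s(18): 18+4=22 → w
p(15): 15+4=19 → t
a(0): 0+4=4 → e
u(20): 20+4=24 → y

tsalwtey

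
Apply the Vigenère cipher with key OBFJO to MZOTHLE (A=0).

Repeat the key across the message: OBFJOOB
M(12)+O(14): 26≡0 → A
Z(25)+B(1): 26≡0 → A
O(14)+F(5): 19 → T
T(19)+J(9): 28≡2 → C
H(7)+O(14): 21 → V
L(11)+O(14): 25 → Z
E(4)+B(1): 5 → F

AATCVZF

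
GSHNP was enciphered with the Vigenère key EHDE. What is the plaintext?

CLEJL

Repeat the key across the ciphertext: EHDEE
G(6)−E(4): 2 → C
S(18)−H(7): 11 → L
H(7)−D(3): 4 → E
N(13)−E(4): 9 → J
P(15)−E(4): 11 → L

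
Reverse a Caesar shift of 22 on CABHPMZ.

GEFLTQD

C(2): 2−22=-20≡6 → G
A(0): 0−22=-22≡4 → E
B(1): 1−22=-21≡5 → F
H(7): 7−22=-15≡11 → L
P(15): 15−22=-7≡19 → T
M(12): 12−22=-10≡16 → Q
Z(25): 25−22=3 → D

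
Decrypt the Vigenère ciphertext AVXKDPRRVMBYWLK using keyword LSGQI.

Repeat the key across the ciphertext: LSGQILSGQILSGQI
A(0)−L(11): -11≡15 → P
V(21)−S(18): 3 → D
X(23)−G(6): 17 → R
K(10)−Q(16): -6≡20 → U
D(3)−I(8): -5≡21 → V
P(15)−L(11): 4 → E
R(17)−S(18): -1≡25 → Z
R(17)−G(6): 11 → L
V(21)−Q(16): 5 → F
M(12)−I(8): 4 → E
B(1)−L(11): -10≡16 → Q
Y(24)−S(18): 6 → G
W(22)−G(6): 16 → Q
L(11)−Q(16): -5≡21 → V
K(10)−I(8): 2 → C

PDRUVEZLFEQGQVC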